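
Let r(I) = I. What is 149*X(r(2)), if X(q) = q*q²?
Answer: 1192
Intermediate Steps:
X(q) = q³
149*X(r(2)) = 149*2³ = 149*8 = 1192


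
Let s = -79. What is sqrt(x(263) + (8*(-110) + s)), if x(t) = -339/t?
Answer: 2*I*sqrt(16605557)/263 ≈ 30.989*I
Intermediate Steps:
sqrt(x(263) + (8*(-110) + s)) = sqrt(-339/263 + (8*(-110) - 79)) = sqrt(-339*1/263 + (-880 - 79)) = sqrt(-339/263 - 959) = sqrt(-252556/263) = 2*I*sqrt(16605557)/263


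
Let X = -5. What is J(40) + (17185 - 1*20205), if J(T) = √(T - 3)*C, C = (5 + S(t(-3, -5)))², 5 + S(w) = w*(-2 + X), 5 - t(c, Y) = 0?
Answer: -3020 + 1225*√37 ≈ 4431.4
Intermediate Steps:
t(c, Y) = 5 (t(c, Y) = 5 - 1*0 = 5 + 0 = 5)
S(w) = -5 - 7*w (S(w) = -5 + w*(-2 - 5) = -5 + w*(-7) = -5 - 7*w)
C = 1225 (C = (5 + (-5 - 7*5))² = (5 + (-5 - 35))² = (5 - 40)² = (-35)² = 1225)
J(T) = 1225*√(-3 + T) (J(T) = √(T - 3)*1225 = √(-3 + T)*1225 = 1225*√(-3 + T))
J(40) + (17185 - 1*20205) = 1225*√(-3 + 40) + (17185 - 1*20205) = 1225*√37 + (17185 - 20205) = 1225*√37 - 3020 = -3020 + 1225*√37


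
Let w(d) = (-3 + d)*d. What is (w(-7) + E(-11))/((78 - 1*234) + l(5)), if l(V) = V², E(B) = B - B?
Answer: -70/131 ≈ -0.53435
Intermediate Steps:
E(B) = 0
w(d) = d*(-3 + d)
(w(-7) + E(-11))/((78 - 1*234) + l(5)) = (-7*(-3 - 7) + 0)/((78 - 1*234) + 5²) = (-7*(-10) + 0)/((78 - 234) + 25) = (70 + 0)/(-156 + 25) = 70/(-131) = 70*(-1/131) = -70/131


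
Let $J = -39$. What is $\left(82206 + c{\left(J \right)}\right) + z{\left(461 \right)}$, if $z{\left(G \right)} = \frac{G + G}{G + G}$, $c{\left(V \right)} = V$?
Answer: $82168$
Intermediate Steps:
$z{\left(G \right)} = 1$ ($z{\left(G \right)} = \frac{2 G}{2 G} = 2 G \frac{1}{2 G} = 1$)
$\left(82206 + c{\left(J \right)}\right) + z{\left(461 \right)} = \left(82206 - 39\right) + 1 = 82167 + 1 = 82168$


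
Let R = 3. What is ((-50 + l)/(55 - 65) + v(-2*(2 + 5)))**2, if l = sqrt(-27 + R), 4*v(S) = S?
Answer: 201/100 - 3*I*sqrt(6)/5 ≈ 2.01 - 1.4697*I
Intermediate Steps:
v(S) = S/4
l = 2*I*sqrt(6) (l = sqrt(-27 + 3) = sqrt(-24) = 2*I*sqrt(6) ≈ 4.899*I)
((-50 + l)/(55 - 65) + v(-2*(2 + 5)))**2 = ((-50 + 2*I*sqrt(6))/(55 - 65) + (-2*(2 + 5))/4)**2 = ((-50 + 2*I*sqrt(6))/(-10) + (-2*7)/4)**2 = ((-50 + 2*I*sqrt(6))*(-1/10) + (1/4)*(-14))**2 = ((5 - I*sqrt(6)/5) - 7/2)**2 = (3/2 - I*sqrt(6)/5)**2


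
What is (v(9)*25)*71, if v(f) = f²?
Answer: 143775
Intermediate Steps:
(v(9)*25)*71 = (9²*25)*71 = (81*25)*71 = 2025*71 = 143775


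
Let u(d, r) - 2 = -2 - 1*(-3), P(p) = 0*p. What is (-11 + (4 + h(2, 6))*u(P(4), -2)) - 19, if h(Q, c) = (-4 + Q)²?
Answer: -6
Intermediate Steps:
P(p) = 0
u(d, r) = 3 (u(d, r) = 2 + (-2 - 1*(-3)) = 2 + (-2 + 3) = 2 + 1 = 3)
(-11 + (4 + h(2, 6))*u(P(4), -2)) - 19 = (-11 + (4 + (-4 + 2)²)*3) - 19 = (-11 + (4 + (-2)²)*3) - 19 = (-11 + (4 + 4)*3) - 19 = (-11 + 8*3) - 19 = (-11 + 24) - 19 = 13 - 19 = -6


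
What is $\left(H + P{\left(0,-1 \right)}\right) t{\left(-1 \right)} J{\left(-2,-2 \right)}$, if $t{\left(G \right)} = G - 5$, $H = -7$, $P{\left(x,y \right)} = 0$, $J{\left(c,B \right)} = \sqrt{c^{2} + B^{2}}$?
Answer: $84 \sqrt{2} \approx 118.79$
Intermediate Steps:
$J{\left(c,B \right)} = \sqrt{B^{2} + c^{2}}$
$t{\left(G \right)} = -5 + G$ ($t{\left(G \right)} = G - 5 = -5 + G$)
$\left(H + P{\left(0,-1 \right)}\right) t{\left(-1 \right)} J{\left(-2,-2 \right)} = \left(-7 + 0\right) \left(-5 - 1\right) \sqrt{\left(-2\right)^{2} + \left(-2\right)^{2}} = \left(-7\right) \left(-6\right) \sqrt{4 + 4} = 42 \sqrt{8} = 42 \cdot 2 \sqrt{2} = 84 \sqrt{2}$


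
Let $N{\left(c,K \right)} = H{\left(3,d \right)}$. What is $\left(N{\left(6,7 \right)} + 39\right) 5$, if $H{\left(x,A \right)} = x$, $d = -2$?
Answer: $210$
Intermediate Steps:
$N{\left(c,K \right)} = 3$
$\left(N{\left(6,7 \right)} + 39\right) 5 = \left(3 + 39\right) 5 = 42 \cdot 5 = 210$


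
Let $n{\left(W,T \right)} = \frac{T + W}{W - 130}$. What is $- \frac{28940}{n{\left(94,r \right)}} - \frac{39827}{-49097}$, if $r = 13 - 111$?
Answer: $- \frac{12787764793}{49097} \approx -2.6046 \cdot 10^{5}$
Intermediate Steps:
$r = -98$
$n{\left(W,T \right)} = \frac{T + W}{-130 + W}$
$- \frac{28940}{n{\left(94,r \right)}} - \frac{39827}{-49097} = - \frac{28940}{\frac{1}{-130 + 94} \left(-98 + 94\right)} - \frac{39827}{-49097} = - \frac{28940}{\frac{1}{-36} \left(-4\right)} - - \frac{39827}{49097} = - \frac{28940}{\left(- \frac{1}{36}\right) \left(-4\right)} + \frac{39827}{49097} = - 28940 \frac{1}{\frac{1}{9}} + \frac{39827}{49097} = \left(-28940\right) 9 + \frac{39827}{49097} = -260460 + \frac{39827}{49097} = - \frac{12787764793}{49097}$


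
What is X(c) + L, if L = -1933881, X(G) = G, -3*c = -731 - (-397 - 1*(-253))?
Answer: -5801056/3 ≈ -1.9337e+6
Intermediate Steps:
c = 587/3 (c = -(-731 - (-397 - 1*(-253)))/3 = -(-731 - (-397 + 253))/3 = -(-731 - 1*(-144))/3 = -(-731 + 144)/3 = -⅓*(-587) = 587/3 ≈ 195.67)
X(c) + L = 587/3 - 1933881 = -5801056/3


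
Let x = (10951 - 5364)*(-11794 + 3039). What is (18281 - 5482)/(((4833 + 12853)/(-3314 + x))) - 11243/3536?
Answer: -1106936182653217/31268848 ≈ -3.5401e+7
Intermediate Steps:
x = -48914185 (x = 5587*(-8755) = -48914185)
(18281 - 5482)/(((4833 + 12853)/(-3314 + x))) - 11243/3536 = (18281 - 5482)/(((4833 + 12853)/(-3314 - 48914185))) - 11243/3536 = 12799/((17686/(-48917499))) - 11243*1/3536 = 12799/((17686*(-1/48917499))) - 11243/3536 = 12799/(-17686/48917499) - 11243/3536 = 12799*(-48917499/17686) - 11243/3536 = -626095069701/17686 - 11243/3536 = -1106936182653217/31268848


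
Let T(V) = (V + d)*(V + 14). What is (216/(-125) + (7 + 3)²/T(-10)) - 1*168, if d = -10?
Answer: -85489/500 ≈ -170.98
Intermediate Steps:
T(V) = (-10 + V)*(14 + V) (T(V) = (V - 10)*(V + 14) = (-10 + V)*(14 + V))
(216/(-125) + (7 + 3)²/T(-10)) - 1*168 = (216/(-125) + (7 + 3)²/(-140 + (-10)² + 4*(-10))) - 1*168 = (216*(-1/125) + 10²/(-140 + 100 - 40)) - 168 = (-216/125 + 100/(-80)) - 168 = (-216/125 + 100*(-1/80)) - 168 = (-216/125 - 5/4) - 168 = -1489/500 - 168 = -85489/500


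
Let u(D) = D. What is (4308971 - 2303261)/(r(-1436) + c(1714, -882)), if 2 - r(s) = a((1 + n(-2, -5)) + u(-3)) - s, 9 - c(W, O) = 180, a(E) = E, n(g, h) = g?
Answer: -2005710/1601 ≈ -1252.8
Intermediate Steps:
c(W, O) = -171 (c(W, O) = 9 - 1*180 = 9 - 180 = -171)
r(s) = 6 + s (r(s) = 2 - (((1 - 2) - 3) - s) = 2 - ((-1 - 3) - s) = 2 - (-4 - s) = 2 + (4 + s) = 6 + s)
(4308971 - 2303261)/(r(-1436) + c(1714, -882)) = (4308971 - 2303261)/((6 - 1436) - 171) = 2005710/(-1430 - 171) = 2005710/(-1601) = 2005710*(-1/1601) = -2005710/1601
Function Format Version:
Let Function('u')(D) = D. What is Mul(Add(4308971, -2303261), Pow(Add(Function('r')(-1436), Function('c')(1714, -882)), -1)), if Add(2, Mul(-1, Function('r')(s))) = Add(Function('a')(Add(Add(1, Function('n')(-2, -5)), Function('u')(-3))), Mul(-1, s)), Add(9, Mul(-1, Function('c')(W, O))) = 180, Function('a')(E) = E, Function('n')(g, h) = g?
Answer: Rational(-2005710, 1601) ≈ -1252.8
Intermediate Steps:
Function('c')(W, O) = -171 (Function('c')(W, O) = Add(9, Mul(-1, 180)) = Add(9, -180) = -171)
Function('r')(s) = Add(6, s) (Function('r')(s) = Add(2, Mul(-1, Add(Add(Add(1, -2), -3), Mul(-1, s)))) = Add(2, Mul(-1, Add(Add(-1, -3), Mul(-1, s)))) = Add(2, Mul(-1, Add(-4, Mul(-1, s)))) = Add(2, Add(4, s)) = Add(6, s))
Mul(Add(4308971, -2303261), Pow(Add(Function('r')(-1436), Function('c')(1714, -882)), -1)) = Mul(Add(4308971, -2303261), Pow(Add(Add(6, -1436), -171), -1)) = Mul(2005710, Pow(Add(-1430, -171), -1)) = Mul(2005710, Pow(-1601, -1)) = Mul(2005710, Rational(-1, 1601)) = Rational(-2005710, 1601)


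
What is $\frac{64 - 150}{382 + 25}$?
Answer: $- \frac{86}{407} \approx -0.2113$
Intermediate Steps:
$\frac{64 - 150}{382 + 25} = - \frac{86}{407}$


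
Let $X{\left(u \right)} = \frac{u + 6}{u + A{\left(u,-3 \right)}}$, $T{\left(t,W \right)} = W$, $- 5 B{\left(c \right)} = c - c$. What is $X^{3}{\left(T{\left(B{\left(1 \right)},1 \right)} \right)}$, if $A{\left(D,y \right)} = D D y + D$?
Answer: $-343$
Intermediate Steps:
$B{\left(c \right)} = 0$ ($B{\left(c \right)} = - \frac{c - c}{5} = \left(- \frac{1}{5}\right) 0 = 0$)
$A{\left(D,y \right)} = D + y D^{2}$ ($A{\left(D,y \right)} = D^{2} y + D = y D^{2} + D = D + y D^{2}$)
$X{\left(u \right)} = \frac{6 + u}{u + u \left(1 - 3 u\right)}$ ($X{\left(u \right)} = \frac{u + 6}{u + u \left(1 + u \left(-3\right)\right)} = \frac{6 + u}{u + u \left(1 - 3 u\right)}$)
$X^{3}{\left(T{\left(B{\left(1 \right)},1 \right)} \right)} = \left(\frac{6 + 1}{1 \left(2 - 3\right)}\right)^{3} = \left(1 \frac{1}{2 - 3} \cdot 7\right)^{3} = \left(1 \frac{1}{-1} \cdot 7\right)^{3} = \left(1 \left(-1\right) 7\right)^{3} = \left(-7\right)^{3} = -343$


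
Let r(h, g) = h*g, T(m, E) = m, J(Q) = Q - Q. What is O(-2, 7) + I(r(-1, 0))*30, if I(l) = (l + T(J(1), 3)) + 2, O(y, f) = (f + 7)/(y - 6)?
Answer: 233/4 ≈ 58.250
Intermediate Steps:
J(Q) = 0
O(y, f) = (7 + f)/(-6 + y)
r(h, g) = g*h
I(l) = 2 + l (I(l) = (l + 0) + 2 = l + 2 = 2 + l)
O(-2, 7) + I(r(-1, 0))*30 = (7 + 7)/(-6 - 2) + (2 + 0*(-1))*30 = 14/(-8) + (2 + 0)*30 = -1/8*14 + 2*30 = -7/4 + 60 = 233/4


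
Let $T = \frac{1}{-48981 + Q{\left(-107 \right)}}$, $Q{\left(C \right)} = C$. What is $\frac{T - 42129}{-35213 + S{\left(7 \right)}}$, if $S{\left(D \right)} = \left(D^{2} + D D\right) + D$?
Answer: $\frac{2068028353}{1723381504} \approx 1.2$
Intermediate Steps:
$S{\left(D \right)} = D + 2 D^{2}$ ($S{\left(D \right)} = \left(D^{2} + D^{2}\right) + D = 2 D^{2} + D = D + 2 D^{2}$)
$T = - \frac{1}{49088}$ ($T = \frac{1}{-48981 - 107} = \frac{1}{-49088} = - \frac{1}{49088} \approx -2.0372 \cdot 10^{-5}$)
$\frac{T - 42129}{-35213 + S{\left(7 \right)}} = \frac{- \frac{1}{49088} - 42129}{-35213 + 7 \left(1 + 2 \cdot 7\right)} = - \frac{2068028353}{49088 \left(-35213 + 7 \left(1 + 14\right)\right)} = - \frac{2068028353}{49088 \left(-35213 + 7 \cdot 15\right)} = - \frac{2068028353}{49088 \left(-35213 + 105\right)} = - \frac{2068028353}{49088 \left(-35108\right)} = \left(- \frac{2068028353}{49088}\right) \left(- \frac{1}{35108}\right) = \frac{2068028353}{1723381504}$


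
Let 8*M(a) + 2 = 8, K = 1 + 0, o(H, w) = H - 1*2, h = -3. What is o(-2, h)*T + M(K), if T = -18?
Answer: 291/4 ≈ 72.750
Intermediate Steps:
o(H, w) = -2 + H (o(H, w) = H - 2 = -2 + H)
K = 1
M(a) = ¾ (M(a) = -¼ + (⅛)*8 = -¼ + 1 = ¾)
o(-2, h)*T + M(K) = (-2 - 2)*(-18) + ¾ = -4*(-18) + ¾ = 72 + ¾ = 291/4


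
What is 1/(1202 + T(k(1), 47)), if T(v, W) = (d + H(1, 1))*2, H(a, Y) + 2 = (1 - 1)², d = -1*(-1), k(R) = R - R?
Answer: 1/1200 ≈ 0.00083333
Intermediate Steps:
k(R) = 0
d = 1
H(a, Y) = -2 (H(a, Y) = -2 + (1 - 1)² = -2 + 0² = -2 + 0 = -2)
T(v, W) = -2 (T(v, W) = (1 - 2)*2 = -1*2 = -2)
1/(1202 + T(k(1), 47)) = 1/(1202 - 2) = 1/1200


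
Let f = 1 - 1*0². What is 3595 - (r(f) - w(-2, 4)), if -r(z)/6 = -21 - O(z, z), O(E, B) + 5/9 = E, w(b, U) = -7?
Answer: 10378/3 ≈ 3459.3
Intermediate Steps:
O(E, B) = -5/9 + E
f = 1 (f = 1 - 1*0 = 1 + 0 = 1)
r(z) = 368/3 + 6*z (r(z) = -6*(-21 - (-5/9 + z)) = -6*(-21 + (5/9 - z)) = -6*(-184/9 - z) = 368/3 + 6*z)
3595 - (r(f) - w(-2, 4)) = 3595 - ((368/3 + 6*1) - 1*(-7)) = 3595 - ((368/3 + 6) + 7) = 3595 - (386/3 + 7) = 3595 - 1*407/3 = 3595 - 407/3 = 10378/3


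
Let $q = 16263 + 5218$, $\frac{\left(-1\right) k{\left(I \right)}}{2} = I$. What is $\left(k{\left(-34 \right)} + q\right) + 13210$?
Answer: $34759$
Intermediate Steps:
$k{\left(I \right)} = - 2 I$
$q = 21481$
$\left(k{\left(-34 \right)} + q\right) + 13210 = \left(\left(-2\right) \left(-34\right) + 21481\right) + 13210 = \left(68 + 21481\right) + 13210 = 21549 + 13210 = 34759$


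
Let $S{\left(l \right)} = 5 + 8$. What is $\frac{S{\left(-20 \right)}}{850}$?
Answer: $\frac{13}{850} \approx 0.015294$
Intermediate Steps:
$S{\left(l \right)} = 13$
$\frac{S{\left(-20 \right)}}{850} = \frac{13}{850}$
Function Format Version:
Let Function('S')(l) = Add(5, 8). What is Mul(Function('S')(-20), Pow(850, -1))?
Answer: Rational(13, 850) ≈ 0.015294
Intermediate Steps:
Function('S')(l) = 13
Mul(Function('S')(-20), Pow(850, -1)) = Mul(13, Pow(850, -1)) = Mul(13, Rational(1, 850)) = Rational(13, 850)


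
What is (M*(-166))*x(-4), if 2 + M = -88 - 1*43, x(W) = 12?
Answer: 264936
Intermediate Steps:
M = -133 (M = -2 + (-88 - 1*43) = -2 + (-88 - 43) = -2 - 131 = -133)
(M*(-166))*x(-4) = -133*(-166)*12 = 22078*12 = 264936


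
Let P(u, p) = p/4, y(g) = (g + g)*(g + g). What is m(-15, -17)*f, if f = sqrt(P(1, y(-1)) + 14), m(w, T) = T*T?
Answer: 289*sqrt(15) ≈ 1119.3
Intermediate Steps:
y(g) = 4*g**2 (y(g) = (2*g)*(2*g) = 4*g**2)
P(u, p) = p/4 (P(u, p) = p*(1/4) = p/4)
m(w, T) = T**2
f = sqrt(15) (f = sqrt((4*(-1)**2)/4 + 14) = sqrt((4*1)/4 + 14) = sqrt((1/4)*4 + 14) = sqrt(1 + 14) = sqrt(15) ≈ 3.8730)
m(-15, -17)*f = (-17)**2*sqrt(15) = 289*sqrt(15)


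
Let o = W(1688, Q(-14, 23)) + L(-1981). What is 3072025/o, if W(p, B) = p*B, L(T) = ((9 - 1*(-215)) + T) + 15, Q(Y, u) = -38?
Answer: -3072025/65886 ≈ -46.626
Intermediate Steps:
L(T) = 239 + T (L(T) = ((9 + 215) + T) + 15 = (224 + T) + 15 = 239 + T)
W(p, B) = B*p
o = -65886 (o = -38*1688 + (239 - 1981) = -64144 - 1742 = -65886)
3072025/o = 3072025/(-65886) = 3072025*(-1/65886) = -3072025/65886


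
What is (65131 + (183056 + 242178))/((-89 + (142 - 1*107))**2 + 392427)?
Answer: 54485/43927 ≈ 1.2404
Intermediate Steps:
(65131 + (183056 + 242178))/((-89 + (142 - 1*107))**2 + 392427) = (65131 + 425234)/((-89 + (142 - 107))**2 + 392427) = 490365/((-89 + 35)**2 + 392427) = 490365/((-54)**2 + 392427) = 490365/(2916 + 392427) = 490365/395343 = 490365*(1/395343) = 54485/43927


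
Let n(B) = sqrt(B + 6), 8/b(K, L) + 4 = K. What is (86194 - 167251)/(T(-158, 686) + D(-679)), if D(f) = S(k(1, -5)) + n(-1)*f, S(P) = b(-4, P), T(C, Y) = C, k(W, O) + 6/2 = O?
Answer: -12888063/2279924 + 55037703*sqrt(5)/2279924 ≈ 48.326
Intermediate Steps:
b(K, L) = 8/(-4 + K)
k(W, O) = -3 + O
S(P) = -1 (S(P) = 8/(-4 - 4) = 8/(-8) = 8*(-1/8) = -1)
n(B) = sqrt(6 + B)
D(f) = -1 + f*sqrt(5) (D(f) = -1 + sqrt(6 - 1)*f = -1 + sqrt(5)*f = -1 + f*sqrt(5))
(86194 - 167251)/(T(-158, 686) + D(-679)) = (86194 - 167251)/(-158 + (-1 - 679*sqrt(5))) = -81057/(-159 - 679*sqrt(5))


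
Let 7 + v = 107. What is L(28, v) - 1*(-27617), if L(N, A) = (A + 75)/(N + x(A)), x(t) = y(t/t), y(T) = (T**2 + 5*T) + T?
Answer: 27622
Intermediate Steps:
v = 100 (v = -7 + 107 = 100)
y(T) = T**2 + 6*T
x(t) = 7 (x(t) = (t/t)*(6 + t/t) = 1*(6 + 1) = 1*7 = 7)
L(N, A) = (75 + A)/(7 + N) (L(N, A) = (A + 75)/(N + 7) = (75 + A)/(7 + N))
L(28, v) - 1*(-27617) = (75 + 100)/(7 + 28) - 1*(-27617) = 175/35 + 27617 = (1/35)*175 + 27617 = 5 + 27617 = 27622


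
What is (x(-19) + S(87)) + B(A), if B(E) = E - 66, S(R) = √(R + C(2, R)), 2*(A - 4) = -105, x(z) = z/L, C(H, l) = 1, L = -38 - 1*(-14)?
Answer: -2729/24 + 2*√22 ≈ -104.33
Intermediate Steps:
L = -24 (L = -38 + 14 = -24)
x(z) = -z/24 (x(z) = z/(-24) = z*(-1/24) = -z/24)
A = -97/2 (A = 4 + (½)*(-105) = 4 - 105/2 = -97/2 ≈ -48.500)
S(R) = √(1 + R) (S(R) = √(R + 1) = √(1 + R))
B(E) = -66 + E
(x(-19) + S(87)) + B(A) = (-1/24*(-19) + √(1 + 87)) + (-66 - 97/2) = (19/24 + √88) - 229/2 = (19/24 + 2*√22) - 229/2 = -2729/24 + 2*√22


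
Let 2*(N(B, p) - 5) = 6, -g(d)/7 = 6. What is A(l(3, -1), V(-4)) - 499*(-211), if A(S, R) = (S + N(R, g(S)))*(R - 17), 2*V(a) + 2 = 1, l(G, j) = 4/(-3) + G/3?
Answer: 630929/6 ≈ 1.0515e+5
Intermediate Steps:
g(d) = -42 (g(d) = -7*6 = -42)
N(B, p) = 8 (N(B, p) = 5 + (1/2)*6 = 5 + 3 = 8)
l(G, j) = -4/3 + G/3 (l(G, j) = 4*(-1/3) + G*(1/3) = -4/3 + G/3)
V(a) = -1/2 (V(a) = -1 + (1/2)*1 = -1 + 1/2 = -1/2)
A(S, R) = (-17 + R)*(8 + S) (A(S, R) = (S + 8)*(R - 17) = (8 + S)*(-17 + R) = (-17 + R)*(8 + S))
A(l(3, -1), V(-4)) - 499*(-211) = (-136 - 17*(-4/3 + (1/3)*3) + 8*(-1/2) - (-4/3 + (1/3)*3)/2) - 499*(-211) = (-136 - 17*(-4/3 + 1) - 4 - (-4/3 + 1)/2) + 105289 = (-136 - 17*(-1/3) - 4 - 1/2*(-1/3)) + 105289 = (-136 + 17/3 - 4 + 1/6) + 105289 = -805/6 + 105289 = 630929/6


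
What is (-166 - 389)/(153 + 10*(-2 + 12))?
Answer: -555/253 ≈ -2.1937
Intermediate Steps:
(-166 - 389)/(153 + 10*(-2 + 12)) = -555/(153 + 10*10) = -555/(153 + 100) = -555/253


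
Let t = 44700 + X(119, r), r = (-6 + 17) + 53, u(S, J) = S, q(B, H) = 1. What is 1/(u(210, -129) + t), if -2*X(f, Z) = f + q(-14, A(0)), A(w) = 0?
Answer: 1/44850 ≈ 2.2297e-5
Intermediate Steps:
r = 64 (r = 11 + 53 = 64)
X(f, Z) = -½ - f/2 (X(f, Z) = -(f + 1)/2 = -(1 + f)/2 = -½ - f/2)
t = 44640 (t = 44700 + (-½ - ½*119) = 44700 + (-½ - 119/2) = 44700 - 60 = 44640)
1/(u(210, -129) + t) = 1/(210 + 44640) = 1/44850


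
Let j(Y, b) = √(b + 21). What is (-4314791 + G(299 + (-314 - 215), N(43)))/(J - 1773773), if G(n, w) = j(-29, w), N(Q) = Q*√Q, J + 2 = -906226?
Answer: 4314791/2680001 - √(21 + 43*√43)/2680001 ≈ 1.6100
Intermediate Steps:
J = -906228 (J = -2 - 906226 = -906228)
j(Y, b) = √(21 + b)
N(Q) = Q^(3/2)
G(n, w) = √(21 + w)
(-4314791 + G(299 + (-314 - 215), N(43)))/(J - 1773773) = (-4314791 + √(21 + 43^(3/2)))/(-906228 - 1773773) = (-4314791 + √(21 + 43*√43))/(-2680001) = (-4314791 + √(21 + 43*√43))*(-1/2680001) = 4314791/2680001 - √(21 + 43*√43)/2680001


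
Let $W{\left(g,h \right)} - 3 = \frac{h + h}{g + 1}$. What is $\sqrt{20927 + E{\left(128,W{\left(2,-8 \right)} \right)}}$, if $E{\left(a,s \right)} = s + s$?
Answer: $\frac{\sqrt{188301}}{3} \approx 144.65$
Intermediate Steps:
$W{\left(g,h \right)} = 3 + \frac{2 h}{1 + g}$ ($W{\left(g,h \right)} = 3 + \frac{h + h}{g + 1} = 3 + \frac{2 h}{1 + g}$)
$E{\left(a,s \right)} = 2 s$
$\sqrt{20927 + E{\left(128,W{\left(2,-8 \right)} \right)}} = \sqrt{20927 + 2 \frac{3 + 2 \left(-8\right) + 3 \cdot 2}{1 + 2}} = \sqrt{20927 + 2 \frac{3 - 16 + 6}{3}} = \sqrt{20927 + 2 \cdot \frac{1}{3} \left(-7\right)} = \sqrt{20927 + 2 \left(- \frac{7}{3}\right)} = \sqrt{20927 - \frac{14}{3}} = \sqrt{\frac{62767}{3}} = \frac{\sqrt{188301}}{3}$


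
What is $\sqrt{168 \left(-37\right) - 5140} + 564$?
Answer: $564 + 2 i \sqrt{2839} \approx 564.0 + 106.56 i$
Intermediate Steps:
$\sqrt{168 \left(-37\right) - 5140} + 564 = \sqrt{-6216 - 5140} + 564 = \sqrt{-11356} + 564 = 2 i \sqrt{2839} + 564 = 564 + 2 i \sqrt{2839}$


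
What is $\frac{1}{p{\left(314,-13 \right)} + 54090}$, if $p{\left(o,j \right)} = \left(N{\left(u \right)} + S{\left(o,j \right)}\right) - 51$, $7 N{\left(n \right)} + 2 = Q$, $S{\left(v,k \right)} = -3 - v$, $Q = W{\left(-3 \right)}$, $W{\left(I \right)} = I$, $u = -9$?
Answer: $\frac{7}{376049} \approx 1.8615 \cdot 10^{-5}$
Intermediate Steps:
$Q = -3$
$N{\left(n \right)} = - \frac{5}{7}$ ($N{\left(n \right)} = - \frac{2}{7} + \frac{1}{7} \left(-3\right) = - \frac{2}{7} - \frac{3}{7} = - \frac{5}{7}$)
$p{\left(o,j \right)} = - \frac{383}{7} - o$ ($p{\left(o,j \right)} = \left(- \frac{5}{7} - \left(3 + o\right)\right) - 51 = \left(- \frac{26}{7} - o\right) - 51 = - \frac{383}{7} - o$)
$\frac{1}{p{\left(314,-13 \right)} + 54090} = \frac{1}{\left(- \frac{383}{7} - 314\right) + 54090} = \frac{1}{- \frac{2581}{7} + 54090} = \frac{1}{\frac{376049}{7}} = \frac{7}{376049}$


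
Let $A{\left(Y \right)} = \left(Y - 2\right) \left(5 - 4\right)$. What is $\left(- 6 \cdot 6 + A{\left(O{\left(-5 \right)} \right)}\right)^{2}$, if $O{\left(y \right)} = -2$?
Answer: $1600$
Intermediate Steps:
$A{\left(Y \right)} = -2 + Y$ ($A{\left(Y \right)} = \left(-2 + Y\right) 1 = -2 + Y$)
$\left(- 6 \cdot 6 + A{\left(O{\left(-5 \right)} \right)}\right)^{2} = \left(- 6 \cdot 6 - 4\right)^{2} = \left(\left(-1\right) 36 - 4\right)^{2} = \left(-36 - 4\right)^{2} = \left(-40\right)^{2} = 1600$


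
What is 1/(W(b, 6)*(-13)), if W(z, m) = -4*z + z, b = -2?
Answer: -1/78 ≈ -0.012821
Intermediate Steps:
W(z, m) = -3*z
1/(W(b, 6)*(-13)) = 1/(-3*(-2)*(-13)) = 1/(6*(-13)) = 1/(-78) = -1/78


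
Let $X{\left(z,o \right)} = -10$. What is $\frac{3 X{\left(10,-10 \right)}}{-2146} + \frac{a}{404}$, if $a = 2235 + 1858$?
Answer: $\frac{4397849}{433492} \approx 10.145$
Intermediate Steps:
$a = 4093$
$\frac{3 X{\left(10,-10 \right)}}{-2146} + \frac{a}{404} = \frac{3 \left(-10\right)}{-2146} + \frac{4093}{404} = \left(-30\right) \left(- \frac{1}{2146}\right) + 4093 \cdot \frac{1}{404} = \frac{15}{1073} + \frac{4093}{404} = \frac{4397849}{433492}$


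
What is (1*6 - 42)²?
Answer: 1296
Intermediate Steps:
(1*6 - 42)² = (6 - 42)² = (-36)² = 1296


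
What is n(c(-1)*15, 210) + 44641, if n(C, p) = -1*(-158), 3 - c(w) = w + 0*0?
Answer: 44799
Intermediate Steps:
c(w) = 3 - w (c(w) = 3 - (w + 0*0) = 3 - (w + 0) = 3 - w)
n(C, p) = 158
n(c(-1)*15, 210) + 44641 = 158 + 44641 = 44799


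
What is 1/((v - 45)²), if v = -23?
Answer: 1/4624 ≈ 0.00021626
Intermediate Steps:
1/((v - 45)²) = 1/((-23 - 45)²) = 1/((-68)²) = 1/4624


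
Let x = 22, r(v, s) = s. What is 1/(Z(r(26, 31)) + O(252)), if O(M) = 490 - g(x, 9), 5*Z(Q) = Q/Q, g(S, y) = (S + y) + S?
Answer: 5/2186 ≈ 0.0022873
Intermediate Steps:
g(S, y) = y + 2*S
Z(Q) = ⅕ (Z(Q) = (Q/Q)/5 = (⅕)*1 = ⅕)
O(M) = 437 (O(M) = 490 - (9 + 2*22) = 490 - (9 + 44) = 490 - 1*53 = 490 - 53 = 437)
1/(Z(r(26, 31)) + O(252)) = 1/(⅕ + 437) = 1/(2186/5) = 5/2186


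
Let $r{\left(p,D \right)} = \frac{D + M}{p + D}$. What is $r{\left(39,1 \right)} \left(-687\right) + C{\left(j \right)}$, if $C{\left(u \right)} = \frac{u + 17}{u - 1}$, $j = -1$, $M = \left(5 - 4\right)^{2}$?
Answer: $- \frac{847}{20} \approx -42.35$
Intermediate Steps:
$M = 1$ ($M = 1^{2} = 1$)
$r{\left(p,D \right)} = \frac{1 + D}{D + p}$ ($r{\left(p,D \right)} = \frac{D + 1}{p + D} = \frac{1 + D}{D + p}$)
$C{\left(u \right)} = \frac{17 + u}{-1 + u}$
$r{\left(39,1 \right)} \left(-687\right) + C{\left(j \right)} = \frac{1 + 1}{1 + 39} \left(-687\right) + \frac{17 - 1}{-1 - 1} = \frac{1}{40} \cdot 2 \left(-687\right) + \frac{1}{-2} \cdot 16 = \frac{1}{40} \cdot 2 \left(-687\right) - 8 = \frac{1}{20} \left(-687\right) - 8 = - \frac{687}{20} - 8 = - \frac{847}{20}$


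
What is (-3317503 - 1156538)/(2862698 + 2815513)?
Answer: -135577/172067 ≈ -0.78793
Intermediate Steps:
(-3317503 - 1156538)/(2862698 + 2815513) = -4474041/5678211 = -4474041*1/5678211 = -135577/172067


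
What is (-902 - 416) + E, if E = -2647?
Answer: -3965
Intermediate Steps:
(-902 - 416) + E = (-902 - 416) - 2647 = -1318 - 2647 = -3965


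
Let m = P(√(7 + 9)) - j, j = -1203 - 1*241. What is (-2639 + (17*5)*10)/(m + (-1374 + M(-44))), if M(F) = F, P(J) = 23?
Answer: -1789/49 ≈ -36.510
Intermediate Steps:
j = -1444 (j = -1203 - 241 = -1444)
m = 1467 (m = 23 - 1*(-1444) = 23 + 1444 = 1467)
(-2639 + (17*5)*10)/(m + (-1374 + M(-44))) = (-2639 + (17*5)*10)/(1467 + (-1374 - 44)) = (-2639 + 85*10)/(1467 - 1418) = (-2639 + 850)/49 = -1789*1/49 = -1789/49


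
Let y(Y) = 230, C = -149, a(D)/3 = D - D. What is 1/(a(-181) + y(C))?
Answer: 1/230 ≈ 0.0043478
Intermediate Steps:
a(D) = 0 (a(D) = 3*(D - D) = 3*0 = 0)
1/(a(-181) + y(C)) = 1/(0 + 230) = 1/230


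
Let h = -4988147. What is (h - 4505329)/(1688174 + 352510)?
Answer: -791123/170057 ≈ -4.6521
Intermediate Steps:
(h - 4505329)/(1688174 + 352510) = (-4988147 - 4505329)/(1688174 + 352510) = -9493476/2040684 = -9493476*1/2040684 = -791123/170057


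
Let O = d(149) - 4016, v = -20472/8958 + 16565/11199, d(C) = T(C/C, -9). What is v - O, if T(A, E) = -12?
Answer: 67335111553/16720107 ≈ 4027.2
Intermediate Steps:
d(C) = -12
v = -13479443/16720107 (v = -20472*1/8958 + 16565*(1/11199) = -3412/1493 + 16565/11199 = -13479443/16720107 ≈ -0.80618)
O = -4028 (O = -12 - 4016 = -4028)
v - O = -13479443/16720107 - 1*(-4028) = -13479443/16720107 + 4028 = 67335111553/16720107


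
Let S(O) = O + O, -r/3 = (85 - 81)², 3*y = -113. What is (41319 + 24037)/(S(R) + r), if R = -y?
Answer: 98034/41 ≈ 2391.1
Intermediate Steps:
y = -113/3 (y = (⅓)*(-113) = -113/3 ≈ -37.667)
r = -48 (r = -3*(85 - 81)² = -3*4² = -3*16 = -48)
R = 113/3 (R = -1*(-113/3) = 113/3 ≈ 37.667)
S(O) = 2*O
(41319 + 24037)/(S(R) + r) = (41319 + 24037)/(2*(113/3) - 48) = 65356/(226/3 - 48) = 65356/(82/3) = 65356*(3/82) = 98034/41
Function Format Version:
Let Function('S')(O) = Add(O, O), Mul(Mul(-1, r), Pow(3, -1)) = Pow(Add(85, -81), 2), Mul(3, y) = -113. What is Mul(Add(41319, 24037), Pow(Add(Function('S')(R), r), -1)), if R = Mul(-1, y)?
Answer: Rational(98034, 41) ≈ 2391.1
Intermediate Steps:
y = Rational(-113, 3) (y = Mul(Rational(1, 3), -113) = Rational(-113, 3) ≈ -37.667)
r = -48 (r = Mul(-3, Pow(Add(85, -81), 2)) = Mul(-3, Pow(4, 2)) = Mul(-3, 16) = -48)
R = Rational(113, 3) (R = Mul(-1, Rational(-113, 3)) = Rational(113, 3) ≈ 37.667)
Function('S')(O) = Mul(2, O)
Mul(Add(41319, 24037), Pow(Add(Function('S')(R), r), -1)) = Mul(Add(41319, 24037), Pow(Add(Mul(2, Rational(113, 3)), -48), -1)) = Mul(65356, Pow(Add(Rational(226, 3), -48), -1)) = Mul(65356, Pow(Rational(82, 3), -1)) = Mul(65356, Rational(3, 82)) = Rational(98034, 41)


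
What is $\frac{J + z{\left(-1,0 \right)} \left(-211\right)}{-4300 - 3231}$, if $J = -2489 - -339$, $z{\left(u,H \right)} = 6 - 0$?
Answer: $\frac{3416}{7531} \approx 0.45359$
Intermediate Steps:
$z{\left(u,H \right)} = 6$ ($z{\left(u,H \right)} = 6 + 0 = 6$)
$J = -2150$ ($J = -2489 + 339 = -2150$)
$\frac{J + z{\left(-1,0 \right)} \left(-211\right)}{-4300 - 3231} = \frac{-2150 + 6 \left(-211\right)}{-4300 - 3231} = \frac{-2150 - 1266}{-7531} = \left(-3416\right) \left(- \frac{1}{7531}\right) = \frac{3416}{7531}$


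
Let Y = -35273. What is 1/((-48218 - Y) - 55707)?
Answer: -1/68652 ≈ -1.4566e-5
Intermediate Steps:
1/((-48218 - Y) - 55707) = 1/((-48218 - 1*(-35273)) - 55707) = 1/((-48218 + 35273) - 55707) = 1/(-12945 - 55707) = 1/(-68652) = -1/68652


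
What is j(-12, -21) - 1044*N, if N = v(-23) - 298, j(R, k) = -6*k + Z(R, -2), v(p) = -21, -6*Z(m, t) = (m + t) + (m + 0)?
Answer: 999499/3 ≈ 3.3317e+5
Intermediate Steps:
Z(m, t) = -m/3 - t/6 (Z(m, t) = -((m + t) + (m + 0))/6 = -((m + t) + m)/6 = -(t + 2*m)/6 = -m/3 - t/6)
j(R, k) = 1/3 - 6*k - R/3 (j(R, k) = -6*k + (-R/3 - 1/6*(-2)) = -6*k + (-R/3 + 1/3) = -6*k + (1/3 - R/3) = 1/3 - 6*k - R/3)
N = -319 (N = -21 - 298 = -319)
j(-12, -21) - 1044*N = (1/3 - 6*(-21) - 1/3*(-12)) - 1044*(-319) = (1/3 + 126 + 4) + 333036 = 391/3 + 333036 = 999499/3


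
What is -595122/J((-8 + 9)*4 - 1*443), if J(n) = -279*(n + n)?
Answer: -99187/40827 ≈ -2.4294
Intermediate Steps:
J(n) = -558*n
-595122/J((-8 + 9)*4 - 1*443) = -595122*(-1/(558*((-8 + 9)*4 - 1*443))) = -595122*(-1/(558*(1*4 - 443))) = -595122*(-1/(558*(4 - 443))) = -595122/((-558*(-439))) = -595122/244962 = -595122*1/244962 = -99187/40827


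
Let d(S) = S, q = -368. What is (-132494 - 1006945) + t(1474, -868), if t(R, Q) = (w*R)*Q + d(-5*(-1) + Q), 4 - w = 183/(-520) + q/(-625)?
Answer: -48384066937/8125 ≈ -5.9550e+6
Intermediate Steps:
w = 244603/65000 (w = 4 - (183/(-520) - 368/(-625)) = 4 - (183*(-1/520) - 368*(-1/625)) = 4 - (-183/520 + 368/625) = 4 - 1*15397/65000 = 4 - 15397/65000 = 244603/65000 ≈ 3.7631)
t(R, Q) = 5 + Q + 244603*Q*R/65000 (t(R, Q) = (244603*R/65000)*Q + (-5*(-1) + Q) = 244603*Q*R/65000 + (5 + Q) = 5 + Q + 244603*Q*R/65000)
(-132494 - 1006945) + t(1474, -868) = (-132494 - 1006945) + (5 - 868 + (244603/65000)*(-868)*1474) = -1139439 + (5 - 868 - 39119113187/8125) = -1139439 - 39126125062/8125 = -48384066937/8125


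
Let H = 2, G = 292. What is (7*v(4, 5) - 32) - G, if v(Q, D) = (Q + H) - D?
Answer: -317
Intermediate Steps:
v(Q, D) = 2 + Q - D (v(Q, D) = (Q + 2) - D = (2 + Q) - D = 2 + Q - D)
(7*v(4, 5) - 32) - G = (7*(2 + 4 - 1*5) - 32) - 1*292 = (7*(2 + 4 - 5) - 32) - 292 = (7*1 - 32) - 292 = (7 - 32) - 292 = -25 - 292 = -317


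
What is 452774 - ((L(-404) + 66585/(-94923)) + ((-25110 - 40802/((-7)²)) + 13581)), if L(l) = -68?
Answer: 721257081376/1550409 ≈ 4.6520e+5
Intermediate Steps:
452774 - ((L(-404) + 66585/(-94923)) + ((-25110 - 40802/((-7)²)) + 13581)) = 452774 - ((-68 + 66585/(-94923)) + ((-25110 - 40802/((-7)²)) + 13581)) = 452774 - ((-68 + 66585*(-1/94923)) + ((-25110 - 40802/49) + 13581)) = 452774 - ((-68 - 22195/31641) + ((-25110 - 40802*1/49) + 13581)) = 452774 - (-2173783/31641 + ((-25110 - 40802/49) + 13581)) = 452774 - (-2173783/31641 + (-1271192/49 + 13581)) = 452774 - (-2173783/31641 - 605723/49) = 452774 - 1*(-19272196810/1550409) = 452774 + 19272196810/1550409 = 721257081376/1550409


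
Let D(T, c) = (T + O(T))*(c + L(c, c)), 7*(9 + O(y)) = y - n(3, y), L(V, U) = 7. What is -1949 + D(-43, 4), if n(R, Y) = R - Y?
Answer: -18626/7 ≈ -2660.9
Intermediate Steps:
O(y) = -66/7 + 2*y/7 (O(y) = -9 + (y - (3 - y))/7 = -9 + (y + (-3 + y))/7 = -9 + (-3 + 2*y)/7 = -9 + (-3/7 + 2*y/7) = -66/7 + 2*y/7)
D(T, c) = (7 + c)*(-66/7 + 9*T/7) (D(T, c) = (T + (-66/7 + 2*T/7))*(c + 7) = (-66/7 + 9*T/7)*(7 + c) = (7 + c)*(-66/7 + 9*T/7))
-1949 + D(-43, 4) = -1949 + (-66 + 9*(-43) - 66/7*4 + (9/7)*(-43)*4) = -1949 + (-66 - 387 - 264/7 - 1548/7) = -1949 - 4983/7 = -18626/7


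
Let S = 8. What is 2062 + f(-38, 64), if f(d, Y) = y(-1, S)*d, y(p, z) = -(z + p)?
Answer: 2328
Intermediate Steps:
y(p, z) = -p - z (y(p, z) = -(p + z) = -p - z)
f(d, Y) = -7*d (f(d, Y) = (-1*(-1) - 1*8)*d = (1 - 8)*d = -7*d)
2062 + f(-38, 64) = 2062 - 7*(-38) = 2062 + 266 = 2328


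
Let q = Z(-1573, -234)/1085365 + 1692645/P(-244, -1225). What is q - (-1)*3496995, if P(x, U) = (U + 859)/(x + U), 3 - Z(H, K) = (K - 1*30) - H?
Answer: 1362638013772793/132414530 ≈ 1.0291e+7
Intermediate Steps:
Z(H, K) = 33 + H - K (Z(H, K) = 3 - ((K - 1*30) - H) = 3 - ((K - 30) - H) = 3 - ((-30 + K) - H) = 3 - (-30 + K - H) = 3 + (30 + H - K) = 33 + H - K)
P(x, U) = (859 + U)/(U + x)
q = 899585064435443/132414530 (q = (33 - 1573 - 1*(-234))/1085365 + 1692645/(((859 - 1225)/(-1225 - 244))) = (33 - 1573 + 234)*(1/1085365) + 1692645/((-366/(-1469))) = -1306*1/1085365 + 1692645/((-1/1469*(-366))) = -1306/1085365 + 1692645/(366/1469) = -1306/1085365 + 1692645*(1469/366) = -1306/1085365 + 828831835/122 = 899585064435443/132414530 ≈ 6.7937e+6)
q - (-1)*3496995 = 899585064435443/132414530 - (-1)*3496995 = 899585064435443/132414530 - 1*(-3496995) = 899585064435443/132414530 + 3496995 = 1362638013772793/132414530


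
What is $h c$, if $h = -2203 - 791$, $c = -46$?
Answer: $137724$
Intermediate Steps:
$h = -2994$ ($h = -2203 - 791 = -2994$)
$h c = \left(-2994\right) \left(-46\right) = 137724$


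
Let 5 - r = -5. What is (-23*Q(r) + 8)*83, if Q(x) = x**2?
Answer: -190236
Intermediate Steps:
r = 10 (r = 5 - 1*(-5) = 5 + 5 = 10)
(-23*Q(r) + 8)*83 = (-23*10**2 + 8)*83 = (-23*100 + 8)*83 = (-2300 + 8)*83 = -2292*83 = -190236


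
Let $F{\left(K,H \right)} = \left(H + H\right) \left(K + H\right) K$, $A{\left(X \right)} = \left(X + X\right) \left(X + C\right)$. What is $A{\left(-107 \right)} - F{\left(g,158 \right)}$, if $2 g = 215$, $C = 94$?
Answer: $-9016253$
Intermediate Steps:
$g = \frac{215}{2}$ ($g = \frac{1}{2} \cdot 215 = \frac{215}{2} \approx 107.5$)
$A{\left(X \right)} = 2 X \left(94 + X\right)$ ($A{\left(X \right)} = \left(X + X\right) \left(X + 94\right) = 2 X \left(94 + X\right)$)
$F{\left(K,H \right)} = 2 H K \left(H + K\right)$ ($F{\left(K,H \right)} = 2 H \left(H + K\right) K = 2 H K \left(H + K\right)$)
$A{\left(-107 \right)} - F{\left(g,158 \right)} = 2 \left(-107\right) \left(94 - 107\right) - 2 \cdot 158 \cdot \frac{215}{2} \left(158 + \frac{215}{2}\right) = 2 \left(-107\right) \left(-13\right) - 2 \cdot 158 \cdot \frac{215}{2} \cdot \frac{531}{2} = 2782 - 9019035 = -9016253$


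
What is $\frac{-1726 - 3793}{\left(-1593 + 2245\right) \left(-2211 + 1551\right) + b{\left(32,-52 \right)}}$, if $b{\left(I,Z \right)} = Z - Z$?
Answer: $\frac{5519}{430320} \approx 0.012825$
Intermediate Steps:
$b{\left(I,Z \right)} = 0$
$\frac{-1726 - 3793}{\left(-1593 + 2245\right) \left(-2211 + 1551\right) + b{\left(32,-52 \right)}} = \frac{-1726 - 3793}{\left(-1593 + 2245\right) \left(-2211 + 1551\right) + 0} = - \frac{5519}{652 \left(-660\right) + 0} = - \frac{5519}{-430320 + 0} = - \frac{5519}{-430320} = \left(-5519\right) \left(- \frac{1}{430320}\right) = \frac{5519}{430320}$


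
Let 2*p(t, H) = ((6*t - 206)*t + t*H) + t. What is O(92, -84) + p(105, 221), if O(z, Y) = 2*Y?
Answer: 33747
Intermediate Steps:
p(t, H) = t/2 + H*t/2 + t*(-206 + 6*t)/2 (p(t, H) = (((6*t - 206)*t + t*H) + t)/2 = (((-206 + 6*t)*t + H*t) + t)/2 = ((t*(-206 + 6*t) + H*t) + t)/2 = ((H*t + t*(-206 + 6*t)) + t)/2 = (t + H*t + t*(-206 + 6*t))/2 = t/2 + H*t/2 + t*(-206 + 6*t)/2)
O(92, -84) + p(105, 221) = 2*(-84) + (1/2)*105*(-205 + 221 + 6*105) = -168 + (1/2)*105*(-205 + 221 + 630) = -168 + (1/2)*105*646 = -168 + 33915 = 33747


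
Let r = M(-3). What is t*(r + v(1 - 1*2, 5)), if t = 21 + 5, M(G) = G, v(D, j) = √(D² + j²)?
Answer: -78 + 26*√26 ≈ 54.575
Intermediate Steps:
r = -3
t = 26
t*(r + v(1 - 1*2, 5)) = 26*(-3 + √((1 - 1*2)² + 5²)) = 26*(-3 + √((1 - 2)² + 25)) = 26*(-3 + √((-1)² + 25)) = 26*(-3 + √(1 + 25)) = 26*(-3 + √26) = -78 + 26*√26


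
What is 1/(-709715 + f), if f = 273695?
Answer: -1/436020 ≈ -2.2935e-6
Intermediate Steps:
1/(-709715 + f) = 1/(-709715 + 273695) = 1/(-436020) = -1/436020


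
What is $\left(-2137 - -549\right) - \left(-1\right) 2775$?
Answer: $1187$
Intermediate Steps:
$\left(-2137 - -549\right) - \left(-1\right) 2775 = \left(-2137 + 549\right) - -2775 = -1588 + 2775 = 1187$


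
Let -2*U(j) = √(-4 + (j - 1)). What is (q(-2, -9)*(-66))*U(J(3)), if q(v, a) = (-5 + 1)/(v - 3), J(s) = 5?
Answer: 0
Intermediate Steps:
U(j) = -√(-5 + j)/2 (U(j) = -√(-4 + (j - 1))/2 = -√(-4 + (-1 + j))/2 = -√(-5 + j)/2)
q(v, a) = -4/(-3 + v)
(q(-2, -9)*(-66))*U(J(3)) = (-4/(-3 - 2)*(-66))*(-√(-5 + 5)/2) = (-4/(-5)*(-66))*(-√0/2) = (-4*(-⅕)*(-66))*(-½*0) = ((⅘)*(-66))*0 = -264/5*0 = 0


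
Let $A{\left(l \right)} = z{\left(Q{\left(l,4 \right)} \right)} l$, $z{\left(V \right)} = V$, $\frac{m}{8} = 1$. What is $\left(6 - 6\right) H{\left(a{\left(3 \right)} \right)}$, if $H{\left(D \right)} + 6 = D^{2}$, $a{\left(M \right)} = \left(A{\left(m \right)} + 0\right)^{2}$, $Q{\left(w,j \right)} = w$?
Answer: $0$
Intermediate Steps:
$m = 8$ ($m = 8 \cdot 1 = 8$)
$A{\left(l \right)} = l^{2}$ ($A{\left(l \right)} = l l = l^{2}$)
$a{\left(M \right)} = 4096$ ($a{\left(M \right)} = \left(8^{2} + 0\right)^{2} = \left(64 + 0\right)^{2} = 64^{2} = 4096$)
$H{\left(D \right)} = -6 + D^{2}$
$\left(6 - 6\right) H{\left(a{\left(3 \right)} \right)} = \left(6 - 6\right) \left(-6 + 4096^{2}\right) = 0 \left(-6 + 16777216\right) = 0 \cdot 16777210 = 0$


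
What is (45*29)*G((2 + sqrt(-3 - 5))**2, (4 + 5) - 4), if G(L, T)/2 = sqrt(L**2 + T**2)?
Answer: 2610*sqrt(-87 - 64*I*sqrt(2)) ≈ 11458.0 - 26906.0*I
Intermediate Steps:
G(L, T) = 2*sqrt(L**2 + T**2)
(45*29)*G((2 + sqrt(-3 - 5))**2, (4 + 5) - 4) = (45*29)*(2*sqrt(((2 + sqrt(-3 - 5))**2)**2 + ((4 + 5) - 4)**2)) = 1305*(2*sqrt(((2 + sqrt(-8))**2)**2 + (9 - 4)**2)) = 1305*(2*sqrt(((2 + 2*I*sqrt(2))**2)**2 + 5**2)) = 1305*(2*sqrt((2 + 2*I*sqrt(2))**4 + 25)) = 1305*(2*sqrt(25 + (2 + 2*I*sqrt(2))**4)) = 2610*sqrt(25 + (2 + 2*I*sqrt(2))**4)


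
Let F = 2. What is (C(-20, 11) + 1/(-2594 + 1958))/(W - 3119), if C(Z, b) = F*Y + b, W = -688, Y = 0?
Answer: -6995/2421252 ≈ -0.0028890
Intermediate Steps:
C(Z, b) = b (C(Z, b) = 2*0 + b = 0 + b = b)
(C(-20, 11) + 1/(-2594 + 1958))/(W - 3119) = (11 + 1/(-2594 + 1958))/(-688 - 3119) = (11 + 1/(-636))/(-3807) = (11 - 1/636)*(-1/3807) = (6995/636)*(-1/3807) = -6995/2421252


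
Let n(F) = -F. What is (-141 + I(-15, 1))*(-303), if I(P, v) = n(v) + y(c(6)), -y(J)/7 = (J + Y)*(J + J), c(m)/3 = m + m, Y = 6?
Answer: 6456930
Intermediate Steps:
c(m) = 6*m (c(m) = 3*(m + m) = 3*(2*m) = 6*m)
y(J) = -14*J*(6 + J) (y(J) = -7*(J + 6)*(J + J) = -7*(6 + J)*2*J = -14*J*(6 + J))
I(P, v) = -21168 - v (I(P, v) = -v - 14*6*6*(6 + 6*6) = -v - 14*36*(6 + 36) = -v - 14*36*42 = -v - 21168 = -21168 - v)
(-141 + I(-15, 1))*(-303) = (-141 + (-21168 - 1*1))*(-303) = (-141 + (-21168 - 1))*(-303) = (-141 - 21169)*(-303) = -21310*(-303) = 6456930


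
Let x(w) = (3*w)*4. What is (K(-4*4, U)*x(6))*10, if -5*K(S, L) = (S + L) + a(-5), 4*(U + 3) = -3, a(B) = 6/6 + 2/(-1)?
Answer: 2988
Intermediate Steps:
a(B) = -1 (a(B) = 6*(⅙) + 2*(-1) = 1 - 2 = -1)
U = -15/4 (U = -3 + (¼)*(-3) = -3 - ¾ = -15/4 ≈ -3.7500)
K(S, L) = ⅕ - L/5 - S/5 (K(S, L) = -((S + L) - 1)/5 = -((L + S) - 1)/5 = -(-1 + L + S)/5 = ⅕ - L/5 - S/5)
x(w) = 12*w
(K(-4*4, U)*x(6))*10 = ((⅕ - ⅕*(-15/4) - (-4)*4/5)*(12*6))*10 = ((⅕ + ¾ - ⅕*(-16))*72)*10 = ((⅕ + ¾ + 16/5)*72)*10 = ((83/20)*72)*10 = (1494/5)*10 = 2988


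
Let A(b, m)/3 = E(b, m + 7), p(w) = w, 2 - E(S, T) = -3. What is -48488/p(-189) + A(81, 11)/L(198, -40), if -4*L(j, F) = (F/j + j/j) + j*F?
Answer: 38015763148/148176189 ≈ 256.56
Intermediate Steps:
E(S, T) = 5 (E(S, T) = 2 - 1*(-3) = 2 + 3 = 5)
L(j, F) = -1/4 - F*j/4 - F/(4*j) (L(j, F) = -((F/j + j/j) + j*F)/4 = -((F/j + 1) + F*j)/4 = -((1 + F/j) + F*j)/4 = -(1 + F*j + F/j)/4 = -1/4 - F*j/4 - F/(4*j))
A(b, m) = 15 (A(b, m) = 3*5 = 15)
-48488/p(-189) + A(81, 11)/L(198, -40) = -48488/(-189) + 15/(((1/4)*(-1*(-40) - 1*198*(1 - 40*198))/198)) = -48488*(-1/189) + 15/(((1/4)*(1/198)*(40 - 1*198*(1 - 7920)))) = 48488/189 + 15/(((1/4)*(1/198)*(40 - 1*198*(-7919)))) = 48488/189 + 15/(((1/4)*(1/198)*(40 + 1567962))) = 48488/189 + 15/(((1/4)*(1/198)*1568002)) = 48488/189 + 15/(784001/396) = 48488/189 + 15*(396/784001) = 48488/189 + 5940/784001 = 38015763148/148176189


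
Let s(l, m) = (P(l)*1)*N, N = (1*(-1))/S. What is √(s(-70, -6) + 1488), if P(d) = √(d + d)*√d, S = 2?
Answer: √(1488 + 35*√2) ≈ 39.211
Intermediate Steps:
P(d) = d*√2 (P(d) = √(2*d)*√d = (√2*√d)*√d = d*√2)
N = -½ (N = (1*(-1))/2 = -1*½ = -½ ≈ -0.50000)
s(l, m) = -l*√2/2 (s(l, m) = ((l*√2)*1)*(-½) = (l*√2)*(-½) = -l*√2/2)
√(s(-70, -6) + 1488) = √(-½*(-70)*√2 + 1488) = √(35*√2 + 1488) = √(1488 + 35*√2)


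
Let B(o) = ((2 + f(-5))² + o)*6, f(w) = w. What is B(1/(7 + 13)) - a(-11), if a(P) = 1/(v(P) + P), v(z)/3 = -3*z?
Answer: 23887/440 ≈ 54.289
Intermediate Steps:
v(z) = -9*z (v(z) = 3*(-3*z) = -9*z)
a(P) = -1/(8*P) (a(P) = 1/(-9*P + P) = 1/(-8*P) = -1/(8*P))
B(o) = 54 + 6*o (B(o) = ((2 - 5)² + o)*6 = ((-3)² + o)*6 = (9 + o)*6 = 54 + 6*o)
B(1/(7 + 13)) - a(-11) = (54 + 6/(7 + 13)) - (-1)/(8*(-11)) = (54 + 6/20) - (-1)*(-1)/(8*11) = (54 + 6*(1/20)) - 1*1/88 = (54 + 3/10) - 1/88 = 543/10 - 1/88 = 23887/440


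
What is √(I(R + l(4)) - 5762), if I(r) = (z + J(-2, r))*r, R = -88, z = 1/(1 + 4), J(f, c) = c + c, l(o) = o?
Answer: √208330/5 ≈ 91.286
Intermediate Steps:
J(f, c) = 2*c
z = ⅕ (z = 1/5 = ⅕ ≈ 0.20000)
I(r) = r*(⅕ + 2*r) (I(r) = (⅕ + 2*r)*r = r*(⅕ + 2*r))
√(I(R + l(4)) - 5762) = √((-88 + 4)*(1 + 10*(-88 + 4))/5 - 5762) = √((⅕)*(-84)*(1 + 10*(-84)) - 5762) = √((⅕)*(-84)*(1 - 840) - 5762) = √((⅕)*(-84)*(-839) - 5762) = √(70476/5 - 5762) = √(41666/5) = √208330/5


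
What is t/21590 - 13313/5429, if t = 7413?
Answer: -247182493/117212110 ≈ -2.1088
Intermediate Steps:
t/21590 - 13313/5429 = 7413/21590 - 13313/5429 = -247182493/117212110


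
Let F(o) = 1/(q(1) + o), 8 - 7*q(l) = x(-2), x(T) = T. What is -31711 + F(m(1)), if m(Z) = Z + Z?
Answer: -761057/24 ≈ -31711.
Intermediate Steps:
q(l) = 10/7 (q(l) = 8/7 - ⅐*(-2) = 8/7 + 2/7 = 10/7)
m(Z) = 2*Z
F(o) = 1/(10/7 + o)
-31711 + F(m(1)) = -31711 + 7/(10 + 7*(2*1)) = -31711 + 7/(10 + 7*2) = -31711 + 7/(10 + 14) = -31711 + 7/24 = -761057/24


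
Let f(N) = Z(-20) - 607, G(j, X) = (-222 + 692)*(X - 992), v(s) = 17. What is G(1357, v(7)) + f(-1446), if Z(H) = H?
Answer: -458877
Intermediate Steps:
G(j, X) = -466240 + 470*X (G(j, X) = 470*(-992 + X) = -466240 + 470*X)
f(N) = -627 (f(N) = -20 - 607 = -627)
G(1357, v(7)) + f(-1446) = (-466240 + 470*17) - 627 = (-466240 + 7990) - 627 = -458250 - 627 = -458877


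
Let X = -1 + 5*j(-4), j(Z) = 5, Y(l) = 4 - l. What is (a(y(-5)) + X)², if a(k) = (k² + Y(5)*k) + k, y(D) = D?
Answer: 2401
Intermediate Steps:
a(k) = k² (a(k) = (k² + (4 - 1*5)*k) + k = (k² + (4 - 5)*k) + k = (k² - k) + k = k²)
X = 24 (X = -1 + 5*5 = -1 + 25 = 24)
(a(y(-5)) + X)² = ((-5)² + 24)² = (25 + 24)² = 49² = 2401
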